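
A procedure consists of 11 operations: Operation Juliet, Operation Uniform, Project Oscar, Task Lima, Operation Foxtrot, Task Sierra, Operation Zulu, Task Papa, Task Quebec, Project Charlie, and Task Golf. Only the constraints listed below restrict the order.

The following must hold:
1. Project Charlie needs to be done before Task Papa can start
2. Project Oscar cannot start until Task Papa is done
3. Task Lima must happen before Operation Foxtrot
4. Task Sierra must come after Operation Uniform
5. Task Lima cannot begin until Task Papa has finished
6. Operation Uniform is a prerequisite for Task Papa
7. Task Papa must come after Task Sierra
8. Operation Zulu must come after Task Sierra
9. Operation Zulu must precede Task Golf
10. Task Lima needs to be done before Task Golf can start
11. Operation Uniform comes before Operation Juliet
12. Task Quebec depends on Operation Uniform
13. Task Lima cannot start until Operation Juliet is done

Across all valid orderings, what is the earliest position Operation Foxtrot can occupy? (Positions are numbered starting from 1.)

7

The operations that are forced before Operation Foxtrot, directly or transitively, are Operation Juliet, Operation Uniform, Task Lima, Task Sierra, Task Papa, Project Charlie. That's 6 operations.
So at minimum 6 operations come before Operation Foxtrot, putting Operation Foxtrot no earlier than position 7. That position is achievable by scheduling exactly those predecessors first.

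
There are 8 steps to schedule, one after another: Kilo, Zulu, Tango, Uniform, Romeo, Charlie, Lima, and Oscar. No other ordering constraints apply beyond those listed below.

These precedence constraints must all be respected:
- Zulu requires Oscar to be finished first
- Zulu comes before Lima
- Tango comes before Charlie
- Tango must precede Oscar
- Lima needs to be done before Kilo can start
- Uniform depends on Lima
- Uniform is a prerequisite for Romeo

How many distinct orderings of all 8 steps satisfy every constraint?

21

Only Tango has no prerequisites, so it must go first.
Enumerating by repeatedly choosing an available step (one whose prerequisites are all placed) gives 21 distinct complete orderings.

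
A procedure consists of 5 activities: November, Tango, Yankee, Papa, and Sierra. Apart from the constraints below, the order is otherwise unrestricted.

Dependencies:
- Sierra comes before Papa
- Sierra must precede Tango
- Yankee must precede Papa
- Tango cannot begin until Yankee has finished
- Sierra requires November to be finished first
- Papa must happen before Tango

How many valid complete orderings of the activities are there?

The activities with no prerequisites are November, Yankee; any of them can be placed first.
Systematically extending each partial ordering one activity at a time and counting, there are 3 complete orderings.

3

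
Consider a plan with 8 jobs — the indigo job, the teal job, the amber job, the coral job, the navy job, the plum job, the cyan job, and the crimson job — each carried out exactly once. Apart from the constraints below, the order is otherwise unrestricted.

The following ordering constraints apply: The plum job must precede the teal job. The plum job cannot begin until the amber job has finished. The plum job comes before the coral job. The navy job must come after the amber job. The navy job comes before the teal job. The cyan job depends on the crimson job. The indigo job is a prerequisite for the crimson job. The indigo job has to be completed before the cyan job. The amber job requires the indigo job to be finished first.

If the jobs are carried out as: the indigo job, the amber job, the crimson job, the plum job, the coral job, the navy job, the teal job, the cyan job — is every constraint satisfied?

Checking each listed constraint against this order: for instance, the indigo job is in position 1 and the cyan job in position 8, so that constraint holds — and the remaining constraints check out the same way.

Yes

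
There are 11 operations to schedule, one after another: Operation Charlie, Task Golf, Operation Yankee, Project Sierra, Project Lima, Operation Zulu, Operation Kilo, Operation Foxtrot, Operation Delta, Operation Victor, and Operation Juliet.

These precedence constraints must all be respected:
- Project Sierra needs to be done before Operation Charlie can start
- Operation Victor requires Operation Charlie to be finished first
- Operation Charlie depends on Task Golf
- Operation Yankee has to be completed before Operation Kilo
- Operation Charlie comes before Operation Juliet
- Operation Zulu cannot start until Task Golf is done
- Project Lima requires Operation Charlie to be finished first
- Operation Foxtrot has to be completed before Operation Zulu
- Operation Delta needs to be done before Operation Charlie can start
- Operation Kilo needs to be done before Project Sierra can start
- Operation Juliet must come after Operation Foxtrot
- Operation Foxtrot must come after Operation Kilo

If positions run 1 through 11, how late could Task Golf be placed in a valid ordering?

Every operation that must follow Task Golf has to come after it. Tracing all chains starting from Task Golf, those operations are: Operation Charlie, Project Lima, Operation Zulu, Operation Victor, Operation Juliet — 5 in total.
With 5 mandatory successors out of 11 operations total, the latest slot for Task Golf is 11−5 = 6, and it's reachable by doing all non-successors before Task Golf.

6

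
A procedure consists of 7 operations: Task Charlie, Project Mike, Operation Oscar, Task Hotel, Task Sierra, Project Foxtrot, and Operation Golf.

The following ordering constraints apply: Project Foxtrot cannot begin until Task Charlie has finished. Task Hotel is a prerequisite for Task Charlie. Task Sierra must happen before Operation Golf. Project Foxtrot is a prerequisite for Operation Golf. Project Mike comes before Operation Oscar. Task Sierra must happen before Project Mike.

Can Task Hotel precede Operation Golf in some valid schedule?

Yes

Task Hotel is actually forced before Operation Golf by the constraints, so certainly some valid ordering has Task Hotel first.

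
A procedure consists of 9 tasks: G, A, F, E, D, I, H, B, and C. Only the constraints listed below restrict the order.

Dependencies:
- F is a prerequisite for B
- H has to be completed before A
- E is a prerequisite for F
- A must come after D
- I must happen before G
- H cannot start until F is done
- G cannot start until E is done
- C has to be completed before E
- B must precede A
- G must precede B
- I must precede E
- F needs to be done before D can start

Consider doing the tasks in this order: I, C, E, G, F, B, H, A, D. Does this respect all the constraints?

No

In the proposed order, A appears before D.
Since D is required before A, the ordering is invalid.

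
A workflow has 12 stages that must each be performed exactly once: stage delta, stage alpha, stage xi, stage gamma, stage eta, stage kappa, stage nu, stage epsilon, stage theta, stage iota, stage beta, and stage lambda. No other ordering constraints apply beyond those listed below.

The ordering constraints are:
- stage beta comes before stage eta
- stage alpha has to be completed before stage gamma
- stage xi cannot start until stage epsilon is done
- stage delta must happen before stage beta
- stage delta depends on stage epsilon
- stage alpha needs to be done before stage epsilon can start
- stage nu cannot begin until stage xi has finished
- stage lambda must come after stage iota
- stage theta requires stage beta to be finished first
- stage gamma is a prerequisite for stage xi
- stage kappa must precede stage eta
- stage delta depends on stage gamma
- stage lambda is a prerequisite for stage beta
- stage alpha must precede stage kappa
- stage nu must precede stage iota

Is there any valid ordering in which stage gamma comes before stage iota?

The constraints force stage gamma before stage iota, so yes — every valid ordering has stage gamma earlier.

Yes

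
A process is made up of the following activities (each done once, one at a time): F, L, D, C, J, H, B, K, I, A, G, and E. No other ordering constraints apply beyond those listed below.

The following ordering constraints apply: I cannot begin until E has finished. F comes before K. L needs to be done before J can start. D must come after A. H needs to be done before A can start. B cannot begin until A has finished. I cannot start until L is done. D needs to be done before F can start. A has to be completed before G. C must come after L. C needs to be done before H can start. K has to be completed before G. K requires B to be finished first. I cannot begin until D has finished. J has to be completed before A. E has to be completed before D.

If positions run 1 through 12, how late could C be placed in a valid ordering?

Following every chain forward from C, the activities that must come later are F, D, H, B, K, I, A, G — 8 of them.
So at least 8 activities follow C, putting C no later than position 4. That position is achievable by scheduling everything else first.

4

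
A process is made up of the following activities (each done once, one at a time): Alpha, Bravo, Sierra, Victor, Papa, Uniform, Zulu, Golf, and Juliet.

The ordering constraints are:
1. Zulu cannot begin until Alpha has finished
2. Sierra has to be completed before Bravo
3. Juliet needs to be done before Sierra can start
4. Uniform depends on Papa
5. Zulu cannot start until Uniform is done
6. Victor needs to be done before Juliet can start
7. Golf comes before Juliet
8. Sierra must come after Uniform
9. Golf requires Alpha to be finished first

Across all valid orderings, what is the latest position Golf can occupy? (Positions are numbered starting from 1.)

Following every chain forward from Golf, the activities that must come later are Bravo, Sierra, Juliet — 3 of them.
So at least 3 activities follow Golf, putting Golf no later than position 6. That position is achievable by scheduling everything else first.

6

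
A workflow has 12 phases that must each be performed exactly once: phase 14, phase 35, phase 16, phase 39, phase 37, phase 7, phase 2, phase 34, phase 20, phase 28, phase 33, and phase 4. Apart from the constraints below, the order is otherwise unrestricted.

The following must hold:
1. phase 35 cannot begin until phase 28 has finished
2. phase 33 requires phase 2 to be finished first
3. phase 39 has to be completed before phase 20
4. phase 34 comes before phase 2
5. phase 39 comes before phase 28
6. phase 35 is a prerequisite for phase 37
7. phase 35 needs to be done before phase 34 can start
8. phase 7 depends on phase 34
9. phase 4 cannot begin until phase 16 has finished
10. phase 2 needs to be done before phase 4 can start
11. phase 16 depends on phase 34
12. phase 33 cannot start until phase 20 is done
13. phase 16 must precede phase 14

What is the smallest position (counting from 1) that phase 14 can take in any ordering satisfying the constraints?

6

Working backwards through the constraints from phase 14, its full set of required predecessors is phase 35, phase 16, phase 39, phase 34, phase 28 — 5 of them.
So at minimum 5 phases come before phase 14, putting phase 14 no earlier than position 6. That position is achievable by scheduling exactly those predecessors first.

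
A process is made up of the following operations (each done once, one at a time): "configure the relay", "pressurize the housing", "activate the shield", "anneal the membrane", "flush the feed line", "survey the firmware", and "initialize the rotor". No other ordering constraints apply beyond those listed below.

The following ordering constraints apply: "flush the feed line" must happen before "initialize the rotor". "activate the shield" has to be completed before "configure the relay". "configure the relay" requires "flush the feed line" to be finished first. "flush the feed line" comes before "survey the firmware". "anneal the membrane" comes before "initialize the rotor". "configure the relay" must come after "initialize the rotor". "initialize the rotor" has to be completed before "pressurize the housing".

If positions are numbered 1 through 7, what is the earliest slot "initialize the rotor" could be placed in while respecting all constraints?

Working backwards through the constraints from "initialize the rotor", its full set of required predecessors is "anneal the membrane", "flush the feed line" — 2 of them.
With 2 mandatory predecessors, the earliest "initialize the rotor" can sit is position 2+1 = 3, and placing just those 2 first achieves it.

3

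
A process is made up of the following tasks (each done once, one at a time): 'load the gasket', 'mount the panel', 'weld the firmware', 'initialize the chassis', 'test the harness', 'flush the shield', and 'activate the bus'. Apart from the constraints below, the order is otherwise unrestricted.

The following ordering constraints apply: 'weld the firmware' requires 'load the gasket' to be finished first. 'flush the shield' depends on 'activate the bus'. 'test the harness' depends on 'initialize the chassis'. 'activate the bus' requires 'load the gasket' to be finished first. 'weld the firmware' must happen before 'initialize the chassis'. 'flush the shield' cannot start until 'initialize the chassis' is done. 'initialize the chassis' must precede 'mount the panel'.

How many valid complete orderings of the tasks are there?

Only 'load the gasket' has no prerequisites, so it must go first.
Counting all ways to extend the partial order to a total order gives 24.

24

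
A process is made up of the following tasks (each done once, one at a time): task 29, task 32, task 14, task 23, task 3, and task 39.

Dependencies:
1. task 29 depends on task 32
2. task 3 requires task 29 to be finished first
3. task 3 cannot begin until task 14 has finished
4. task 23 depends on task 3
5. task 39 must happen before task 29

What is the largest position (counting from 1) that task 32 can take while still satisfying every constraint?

Every task that must follow task 32 has to come after it. Tracing all chains starting from task 32, those tasks are: task 29, task 23, task 3 — 3 in total.
With 3 mandatory successors out of 6 tasks total, the latest slot for task 32 is 6−3 = 3, and it's reachable by doing all non-successors before task 32.

3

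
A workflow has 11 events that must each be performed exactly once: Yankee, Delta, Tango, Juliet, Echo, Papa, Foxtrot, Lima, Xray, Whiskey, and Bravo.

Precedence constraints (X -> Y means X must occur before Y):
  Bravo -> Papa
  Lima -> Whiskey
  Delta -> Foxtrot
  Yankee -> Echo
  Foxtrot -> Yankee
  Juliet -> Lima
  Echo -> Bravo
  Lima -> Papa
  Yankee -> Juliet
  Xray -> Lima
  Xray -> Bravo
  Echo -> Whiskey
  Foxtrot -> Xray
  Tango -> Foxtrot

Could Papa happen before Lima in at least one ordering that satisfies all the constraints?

There is a dependency chain Lima → Papa, so Papa always comes after Lima.
Hence Papa can never be scheduled before Lima.

No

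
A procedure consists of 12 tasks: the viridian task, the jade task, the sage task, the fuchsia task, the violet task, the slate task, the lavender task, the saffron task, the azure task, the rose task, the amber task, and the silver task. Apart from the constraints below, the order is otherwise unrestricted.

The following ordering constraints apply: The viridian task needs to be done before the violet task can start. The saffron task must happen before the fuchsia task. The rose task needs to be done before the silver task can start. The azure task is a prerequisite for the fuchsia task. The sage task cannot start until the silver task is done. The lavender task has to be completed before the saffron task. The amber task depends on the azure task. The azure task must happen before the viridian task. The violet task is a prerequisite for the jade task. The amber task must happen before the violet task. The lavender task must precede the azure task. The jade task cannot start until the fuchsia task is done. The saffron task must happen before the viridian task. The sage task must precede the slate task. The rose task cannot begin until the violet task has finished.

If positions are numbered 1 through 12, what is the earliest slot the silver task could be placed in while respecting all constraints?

Working backwards through the constraints from the silver task, its full set of required predecessors is the viridian task, the violet task, the lavender task, the saffron task, the azure task, the rose task, the amber task — 7 of them.
So at minimum 7 tasks come before the silver task, putting the silver task no earlier than position 8. That position is achievable by scheduling exactly those predecessors first.

8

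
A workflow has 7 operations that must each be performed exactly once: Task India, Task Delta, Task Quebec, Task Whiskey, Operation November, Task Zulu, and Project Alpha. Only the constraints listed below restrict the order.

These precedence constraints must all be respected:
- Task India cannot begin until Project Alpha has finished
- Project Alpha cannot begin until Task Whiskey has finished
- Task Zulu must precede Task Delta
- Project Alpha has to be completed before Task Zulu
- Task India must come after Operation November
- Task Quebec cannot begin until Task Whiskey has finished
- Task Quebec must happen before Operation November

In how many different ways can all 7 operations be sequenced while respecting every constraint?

Task Whiskey is the only operation with nothing required before it, so every ordering starts there.
Enumerating by repeatedly choosing an available operation (one whose prerequisites are all placed) gives 19 distinct complete orderings.

19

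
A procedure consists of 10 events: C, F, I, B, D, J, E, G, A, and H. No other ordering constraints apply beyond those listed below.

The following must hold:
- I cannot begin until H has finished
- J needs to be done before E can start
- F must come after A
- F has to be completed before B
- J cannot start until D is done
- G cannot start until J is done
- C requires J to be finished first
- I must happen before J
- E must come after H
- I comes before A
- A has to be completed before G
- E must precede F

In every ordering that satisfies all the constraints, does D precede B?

Yes

Tracing the constraints gives a chain: D → J → E → F → B.
So D must precede B in any valid ordering.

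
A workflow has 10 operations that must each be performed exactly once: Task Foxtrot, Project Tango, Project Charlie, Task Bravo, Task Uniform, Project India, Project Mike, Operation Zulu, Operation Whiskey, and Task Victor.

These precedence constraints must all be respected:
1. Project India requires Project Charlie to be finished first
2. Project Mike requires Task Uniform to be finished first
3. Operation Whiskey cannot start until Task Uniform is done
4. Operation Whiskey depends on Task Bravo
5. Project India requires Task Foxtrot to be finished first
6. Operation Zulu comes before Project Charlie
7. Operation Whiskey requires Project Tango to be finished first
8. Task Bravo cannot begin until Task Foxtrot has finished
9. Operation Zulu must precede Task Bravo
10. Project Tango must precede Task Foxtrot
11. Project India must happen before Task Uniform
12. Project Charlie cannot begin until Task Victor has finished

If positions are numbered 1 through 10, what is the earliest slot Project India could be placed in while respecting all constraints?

6

Working backwards through the constraints from Project India, its full set of required predecessors is Task Foxtrot, Project Tango, Project Charlie, Operation Zulu, Task Victor — 5 of them.
With 5 mandatory predecessors, the earliest Project India can sit is position 5+1 = 6, and placing just those 5 first achieves it.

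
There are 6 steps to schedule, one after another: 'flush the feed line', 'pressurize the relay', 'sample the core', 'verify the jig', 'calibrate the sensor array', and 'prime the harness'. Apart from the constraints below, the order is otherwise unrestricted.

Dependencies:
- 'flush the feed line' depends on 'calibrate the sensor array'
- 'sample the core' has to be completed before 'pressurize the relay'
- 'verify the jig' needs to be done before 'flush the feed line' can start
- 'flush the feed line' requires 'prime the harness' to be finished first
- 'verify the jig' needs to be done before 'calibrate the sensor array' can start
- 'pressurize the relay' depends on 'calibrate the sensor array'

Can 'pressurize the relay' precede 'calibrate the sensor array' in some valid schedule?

Following 'calibrate the sensor array' → 'pressurize the relay', 'calibrate the sensor array' must precede 'pressurize the relay' in every valid ordering.
So no valid ordering can have 'pressurize the relay' before 'calibrate the sensor array'.

No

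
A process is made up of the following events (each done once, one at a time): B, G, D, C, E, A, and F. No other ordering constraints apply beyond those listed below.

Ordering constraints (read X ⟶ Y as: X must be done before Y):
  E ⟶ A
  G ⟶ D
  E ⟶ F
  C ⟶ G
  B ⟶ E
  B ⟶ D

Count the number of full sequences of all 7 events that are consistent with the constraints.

2 events have no prerequisites (B, C), so any of them could come first.
Systematically extending each partial ordering one event at a time and counting, there are 68 complete orderings.

68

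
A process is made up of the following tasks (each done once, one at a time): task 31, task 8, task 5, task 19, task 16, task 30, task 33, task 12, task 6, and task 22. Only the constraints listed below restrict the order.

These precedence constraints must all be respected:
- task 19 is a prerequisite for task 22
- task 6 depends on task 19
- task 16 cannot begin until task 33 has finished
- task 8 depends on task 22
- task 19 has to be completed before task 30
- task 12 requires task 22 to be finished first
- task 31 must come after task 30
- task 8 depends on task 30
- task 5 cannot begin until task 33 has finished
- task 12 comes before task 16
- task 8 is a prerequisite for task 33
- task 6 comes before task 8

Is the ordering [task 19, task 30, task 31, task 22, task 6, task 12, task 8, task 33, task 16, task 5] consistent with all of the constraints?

Going through the constraints one by one, each required predecessor appears earlier in the sequence than its dependent — e.g. task 30 (position 2) is before task 8 (position 7), as required.

Yes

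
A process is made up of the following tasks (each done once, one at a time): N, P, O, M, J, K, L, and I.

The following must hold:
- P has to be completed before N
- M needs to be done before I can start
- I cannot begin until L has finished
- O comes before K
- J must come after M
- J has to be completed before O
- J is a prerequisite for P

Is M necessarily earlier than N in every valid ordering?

Tracing the constraints gives a chain: M → J → P → N.
Hence M necessarily comes before N.

Yes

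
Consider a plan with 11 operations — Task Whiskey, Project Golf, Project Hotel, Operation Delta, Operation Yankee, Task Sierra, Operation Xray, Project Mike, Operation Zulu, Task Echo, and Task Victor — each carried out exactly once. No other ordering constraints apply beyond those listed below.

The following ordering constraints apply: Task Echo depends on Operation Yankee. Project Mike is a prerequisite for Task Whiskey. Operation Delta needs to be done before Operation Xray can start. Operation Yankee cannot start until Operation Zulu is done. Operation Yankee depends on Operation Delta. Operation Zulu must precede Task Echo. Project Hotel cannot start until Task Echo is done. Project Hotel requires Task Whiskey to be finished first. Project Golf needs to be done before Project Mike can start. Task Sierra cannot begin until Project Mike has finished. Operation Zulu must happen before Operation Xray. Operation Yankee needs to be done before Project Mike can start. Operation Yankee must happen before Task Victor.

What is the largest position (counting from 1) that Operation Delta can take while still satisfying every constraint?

Following every chain forward from Operation Delta, the operations that must come later are Task Whiskey, Project Hotel, Operation Yankee, Task Sierra, Operation Xray, Project Mike, Task Echo, Task Victor — 8 of them.
So at least 8 operations follow Operation Delta, putting Operation Delta no later than position 3. That position is achievable by scheduling everything else first.

3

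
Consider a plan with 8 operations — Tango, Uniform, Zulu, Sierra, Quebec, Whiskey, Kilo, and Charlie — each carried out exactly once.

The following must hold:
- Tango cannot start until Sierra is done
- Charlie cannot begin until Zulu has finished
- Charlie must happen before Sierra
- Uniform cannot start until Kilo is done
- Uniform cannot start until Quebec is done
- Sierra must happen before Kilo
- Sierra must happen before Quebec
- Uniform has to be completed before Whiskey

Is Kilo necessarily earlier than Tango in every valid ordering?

Kilo and Tango are not related by any chain of constraints.
There exist valid orderings with Tango before Kilo, so Kilo is not required to come first.

No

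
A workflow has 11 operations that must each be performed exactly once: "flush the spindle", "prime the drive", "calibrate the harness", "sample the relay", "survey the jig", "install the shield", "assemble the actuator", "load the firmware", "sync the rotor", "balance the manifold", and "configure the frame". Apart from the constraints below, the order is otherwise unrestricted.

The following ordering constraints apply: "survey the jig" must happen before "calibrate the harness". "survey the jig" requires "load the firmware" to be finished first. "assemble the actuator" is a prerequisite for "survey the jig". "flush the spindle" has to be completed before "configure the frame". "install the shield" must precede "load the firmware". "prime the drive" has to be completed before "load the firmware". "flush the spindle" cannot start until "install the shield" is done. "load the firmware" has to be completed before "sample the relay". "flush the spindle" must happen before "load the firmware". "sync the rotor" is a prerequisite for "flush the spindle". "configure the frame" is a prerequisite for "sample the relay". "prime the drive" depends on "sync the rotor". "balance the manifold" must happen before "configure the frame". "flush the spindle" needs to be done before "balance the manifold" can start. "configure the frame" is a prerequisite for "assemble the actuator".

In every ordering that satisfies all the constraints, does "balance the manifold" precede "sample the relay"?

Following the dependencies: "balance the manifold" → "configure the frame" → "sample the relay".
Hence "balance the manifold" necessarily comes before "sample the relay".

Yes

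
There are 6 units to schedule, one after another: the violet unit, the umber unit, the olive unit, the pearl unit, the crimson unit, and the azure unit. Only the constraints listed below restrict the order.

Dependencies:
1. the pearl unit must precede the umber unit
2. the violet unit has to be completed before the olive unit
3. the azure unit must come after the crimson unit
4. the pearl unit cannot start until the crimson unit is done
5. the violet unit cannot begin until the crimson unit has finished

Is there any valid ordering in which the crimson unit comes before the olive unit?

The crimson unit is actually forced before the olive unit by the constraints, so certainly some valid ordering has the crimson unit first.

Yes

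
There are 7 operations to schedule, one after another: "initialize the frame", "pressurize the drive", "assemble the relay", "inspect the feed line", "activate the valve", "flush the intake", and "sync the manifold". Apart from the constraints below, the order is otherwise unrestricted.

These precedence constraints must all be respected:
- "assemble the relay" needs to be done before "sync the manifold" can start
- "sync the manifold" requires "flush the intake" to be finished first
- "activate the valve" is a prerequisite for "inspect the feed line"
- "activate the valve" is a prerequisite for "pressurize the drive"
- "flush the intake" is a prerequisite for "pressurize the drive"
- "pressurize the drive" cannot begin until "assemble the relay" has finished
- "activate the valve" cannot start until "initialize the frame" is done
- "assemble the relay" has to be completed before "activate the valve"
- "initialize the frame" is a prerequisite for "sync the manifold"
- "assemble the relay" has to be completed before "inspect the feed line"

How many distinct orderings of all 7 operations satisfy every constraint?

The operations with no prerequisites are "initialize the frame", "assemble the relay", "flush the intake"; any of them can be placed first.
Enumerating by repeatedly choosing an available operation (one whose prerequisites are all placed) gives 64 distinct complete orderings.

64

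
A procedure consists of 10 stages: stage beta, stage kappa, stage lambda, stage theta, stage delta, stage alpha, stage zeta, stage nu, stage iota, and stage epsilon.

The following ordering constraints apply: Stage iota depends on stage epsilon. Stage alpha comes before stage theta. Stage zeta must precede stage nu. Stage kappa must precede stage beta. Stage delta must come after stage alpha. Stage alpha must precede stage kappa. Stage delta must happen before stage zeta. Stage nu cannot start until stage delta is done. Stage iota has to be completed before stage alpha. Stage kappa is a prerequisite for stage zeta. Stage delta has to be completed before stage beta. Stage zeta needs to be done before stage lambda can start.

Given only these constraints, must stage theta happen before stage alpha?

The constraints actually force stage alpha before stage theta (via stage alpha → stage theta), not the other way around.
So stage theta does not have to come before stage alpha — it cannot.

No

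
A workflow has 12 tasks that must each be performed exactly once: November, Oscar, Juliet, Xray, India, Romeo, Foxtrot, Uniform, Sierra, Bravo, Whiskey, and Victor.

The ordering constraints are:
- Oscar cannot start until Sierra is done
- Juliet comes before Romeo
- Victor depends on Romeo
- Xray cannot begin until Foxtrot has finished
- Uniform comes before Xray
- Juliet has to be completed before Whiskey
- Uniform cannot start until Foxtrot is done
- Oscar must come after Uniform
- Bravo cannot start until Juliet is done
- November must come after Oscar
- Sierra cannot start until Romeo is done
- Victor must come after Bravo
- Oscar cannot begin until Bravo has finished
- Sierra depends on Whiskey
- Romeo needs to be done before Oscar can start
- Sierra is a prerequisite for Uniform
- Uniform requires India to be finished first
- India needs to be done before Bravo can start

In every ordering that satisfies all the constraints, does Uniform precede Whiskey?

There is a chain Whiskey → Sierra → Uniform, which puts Whiskey before Uniform.
So Uniform never precedes Whiskey.

No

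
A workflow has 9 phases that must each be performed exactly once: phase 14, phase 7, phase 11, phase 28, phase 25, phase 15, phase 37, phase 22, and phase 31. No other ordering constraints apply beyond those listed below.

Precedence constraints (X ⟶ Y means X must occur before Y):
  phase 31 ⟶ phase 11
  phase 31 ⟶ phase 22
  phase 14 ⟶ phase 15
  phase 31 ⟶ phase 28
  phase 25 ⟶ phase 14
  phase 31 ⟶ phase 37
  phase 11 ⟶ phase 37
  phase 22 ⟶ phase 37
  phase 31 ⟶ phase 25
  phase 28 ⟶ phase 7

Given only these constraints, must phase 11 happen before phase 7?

No

No chain of constraints connects phase 11 to phase 7 in either direction.
There exist valid orderings with phase 7 before phase 11, so phase 11 is not required to come first.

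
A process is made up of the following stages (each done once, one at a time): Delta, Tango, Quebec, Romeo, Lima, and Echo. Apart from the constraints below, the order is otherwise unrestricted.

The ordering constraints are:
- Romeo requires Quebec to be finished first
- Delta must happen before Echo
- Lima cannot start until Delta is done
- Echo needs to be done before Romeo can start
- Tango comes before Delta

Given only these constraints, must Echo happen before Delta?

In fact the dependencies run the other way: Delta → Echo.
So Echo never precedes Delta.

No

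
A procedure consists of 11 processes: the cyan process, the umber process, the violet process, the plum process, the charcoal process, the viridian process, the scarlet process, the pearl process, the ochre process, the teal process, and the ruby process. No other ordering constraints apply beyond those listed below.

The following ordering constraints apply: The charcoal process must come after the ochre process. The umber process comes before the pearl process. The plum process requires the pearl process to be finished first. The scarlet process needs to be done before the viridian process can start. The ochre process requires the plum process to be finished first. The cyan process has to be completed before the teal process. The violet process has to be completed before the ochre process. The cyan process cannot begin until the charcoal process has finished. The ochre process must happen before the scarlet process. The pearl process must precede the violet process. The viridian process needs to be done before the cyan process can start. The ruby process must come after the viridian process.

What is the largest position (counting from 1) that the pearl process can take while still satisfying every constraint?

2

Every process that must follow the pearl process has to come after it. Tracing all chains starting from the pearl process, those processes are: the cyan process, the violet process, the plum process, the charcoal process, the viridian process, the scarlet process, the ochre process, the teal process, the ruby process — 9 in total.
So at least 9 processes follow the pearl process, putting the pearl process no later than position 2. That position is achievable by scheduling everything else first.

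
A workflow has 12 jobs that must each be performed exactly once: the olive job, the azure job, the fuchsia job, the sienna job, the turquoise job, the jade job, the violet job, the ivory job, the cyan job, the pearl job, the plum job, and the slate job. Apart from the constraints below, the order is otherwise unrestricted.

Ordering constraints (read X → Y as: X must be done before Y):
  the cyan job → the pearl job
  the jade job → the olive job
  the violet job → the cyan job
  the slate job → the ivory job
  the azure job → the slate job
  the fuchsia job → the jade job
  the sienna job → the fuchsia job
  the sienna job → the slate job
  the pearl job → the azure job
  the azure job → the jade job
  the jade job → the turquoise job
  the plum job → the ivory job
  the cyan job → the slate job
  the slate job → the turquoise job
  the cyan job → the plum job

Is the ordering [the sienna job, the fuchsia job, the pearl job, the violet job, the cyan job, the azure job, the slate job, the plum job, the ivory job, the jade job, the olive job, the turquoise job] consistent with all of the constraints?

The sequence places the pearl job ahead of the cyan job.
That contradicts the constraint that the cyan job must precede the pearl job.

No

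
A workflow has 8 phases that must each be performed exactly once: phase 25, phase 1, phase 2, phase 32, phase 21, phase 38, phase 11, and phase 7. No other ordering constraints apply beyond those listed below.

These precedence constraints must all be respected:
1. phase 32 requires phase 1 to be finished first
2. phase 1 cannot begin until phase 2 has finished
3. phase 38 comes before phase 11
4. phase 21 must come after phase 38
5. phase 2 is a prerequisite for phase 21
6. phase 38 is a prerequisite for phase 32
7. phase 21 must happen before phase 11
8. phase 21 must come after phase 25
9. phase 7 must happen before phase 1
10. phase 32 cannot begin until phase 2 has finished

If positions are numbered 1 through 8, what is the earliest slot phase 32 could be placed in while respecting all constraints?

Working backwards through the constraints from phase 32, its full set of required predecessors is phase 1, phase 2, phase 38, phase 7 — 4 of them.
So at minimum 4 phases come before phase 32, putting phase 32 no earlier than position 5. That position is achievable by scheduling exactly those predecessors first.

5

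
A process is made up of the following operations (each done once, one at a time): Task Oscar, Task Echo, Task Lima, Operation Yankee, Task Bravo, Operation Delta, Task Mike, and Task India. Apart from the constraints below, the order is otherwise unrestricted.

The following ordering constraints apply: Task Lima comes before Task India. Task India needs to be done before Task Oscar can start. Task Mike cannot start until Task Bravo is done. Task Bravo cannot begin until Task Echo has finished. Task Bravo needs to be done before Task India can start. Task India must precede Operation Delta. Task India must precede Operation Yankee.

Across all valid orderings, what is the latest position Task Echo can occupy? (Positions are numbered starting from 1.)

2

Following every chain forward from Task Echo, the operations that must come later are Task Oscar, Operation Yankee, Task Bravo, Operation Delta, Task Mike, Task India — 6 of them.
So at least 6 operations follow Task Echo, putting Task Echo no later than position 2. That position is achievable by scheduling everything else first.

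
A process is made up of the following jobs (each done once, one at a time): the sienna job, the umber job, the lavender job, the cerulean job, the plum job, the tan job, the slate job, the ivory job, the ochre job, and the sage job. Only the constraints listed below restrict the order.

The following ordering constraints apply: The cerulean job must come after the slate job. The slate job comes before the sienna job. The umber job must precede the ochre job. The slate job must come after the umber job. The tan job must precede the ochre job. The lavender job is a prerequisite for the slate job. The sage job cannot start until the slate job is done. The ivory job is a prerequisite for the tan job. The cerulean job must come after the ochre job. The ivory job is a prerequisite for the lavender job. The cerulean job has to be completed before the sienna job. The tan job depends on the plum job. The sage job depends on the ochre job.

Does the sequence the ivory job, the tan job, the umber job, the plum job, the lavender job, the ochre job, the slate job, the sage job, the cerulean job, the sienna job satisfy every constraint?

In the proposed order, the tan job appears before the plum job.
But one of the constraints requires the plum job before the tan job, so this ordering violates it.

No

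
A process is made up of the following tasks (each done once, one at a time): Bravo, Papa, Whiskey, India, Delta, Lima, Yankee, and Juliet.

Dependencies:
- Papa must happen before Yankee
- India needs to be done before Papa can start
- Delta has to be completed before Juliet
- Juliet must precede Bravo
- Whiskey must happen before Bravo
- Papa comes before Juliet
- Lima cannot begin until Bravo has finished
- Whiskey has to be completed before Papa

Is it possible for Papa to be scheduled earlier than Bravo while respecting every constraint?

Every valid ordering already has Papa before Bravo (the constraints require it), so in particular at least one does.

Yes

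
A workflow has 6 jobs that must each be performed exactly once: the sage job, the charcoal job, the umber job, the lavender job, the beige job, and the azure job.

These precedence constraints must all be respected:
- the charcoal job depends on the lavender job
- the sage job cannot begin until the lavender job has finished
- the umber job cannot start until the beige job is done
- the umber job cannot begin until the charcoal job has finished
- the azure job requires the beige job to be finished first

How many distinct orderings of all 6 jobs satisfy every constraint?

40

2 jobs have no prerequisites (the lavender job, the beige job), so any of them could come first.
Enumerating by repeatedly choosing an available job (one whose prerequisites are all placed) gives 40 distinct complete orderings.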